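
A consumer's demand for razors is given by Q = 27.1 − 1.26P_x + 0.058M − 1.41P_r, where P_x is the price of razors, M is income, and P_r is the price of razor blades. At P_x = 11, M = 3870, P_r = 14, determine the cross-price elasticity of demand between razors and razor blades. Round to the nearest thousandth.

Q = 27.1 − 1.26(11) + 0.058(3870) − 1.41(14) = 27.1 − 13.86 + 224.46 − 19.74 = 217.96.
∂Q/∂P_r = −1.41, so E_xy = -1.41·(14/217.96) ≈ -0.091.
E_xy < 0: the goods are complements.

-0.091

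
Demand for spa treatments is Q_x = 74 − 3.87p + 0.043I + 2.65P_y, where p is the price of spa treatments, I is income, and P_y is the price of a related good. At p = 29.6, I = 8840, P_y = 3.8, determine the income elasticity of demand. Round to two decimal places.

1.09

Substituting, Q_x = 74 − 3.87(29.6) + 0.043(8840) + 2.65(3.8) = 74 − 114.552 + 380.12 + 10.07 = 349.638.
∂Q_x/∂I = +0.043, so E_I = 0.043·(8840/349.638) ≈ 1.09.
E_I > 1: normal good (luxury).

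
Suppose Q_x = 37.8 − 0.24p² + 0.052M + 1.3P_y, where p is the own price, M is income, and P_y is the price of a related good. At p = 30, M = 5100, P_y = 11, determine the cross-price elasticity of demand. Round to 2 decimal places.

0.14

First evaluate Q_x: 37.8 − 0.24(30)² + 0.052(5100) + 1.3(11) = 37.8 − 216 + 265.2 + 14.3 = 101.3.
∂Q_x/∂P_y = +1.3, so E_xy = 1.3·(11/101.3) ≈ 0.14.
E_xy > 0: the goods are substitutes.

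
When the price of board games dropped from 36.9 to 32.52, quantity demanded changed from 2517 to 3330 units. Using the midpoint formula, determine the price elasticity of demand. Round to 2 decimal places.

%ΔQ = (3330 − 2517)/[(2517 + 3330)/2] = 813/2923.5 ≈ 0.2781.
%Δp = (32.52 − 36.9)/[(36.9 + 32.52)/2] = -4.38/34.71 ≈ -0.1262.
Arc elasticity E = %ΔQ/%Δp ≈ 0.2781/-0.1262 ≈ -2.20.
|E| > 1: demand is elastic over this range.

-2.20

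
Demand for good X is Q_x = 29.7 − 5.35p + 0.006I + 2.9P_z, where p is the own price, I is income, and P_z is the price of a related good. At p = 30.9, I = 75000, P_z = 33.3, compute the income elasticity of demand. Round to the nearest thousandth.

1.095

Substituting, Q_x = 29.7 − 5.35(30.9) + 0.006(75000) + 2.9(33.3) = 29.7 − 165.315 + 450 + 96.57 = 410.955.
∂Q_x/∂I = +0.006, so E_I = 0.006·(75000/410.955) ≈ 1.095.
E_I > 1: normal good (luxury).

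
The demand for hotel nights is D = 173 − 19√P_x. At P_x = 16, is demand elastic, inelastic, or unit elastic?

At P_x = 16, D = 97.
dD/dP_x = −19/(2√P_x) = −19/(2·4).
Point elasticity E = (dD/dP_x)·(P_x/D) = -2.375 × 16/97 ≈ -0.392.
|E| ≈ 0.392 < 1, so demand is inelastic.

inelastic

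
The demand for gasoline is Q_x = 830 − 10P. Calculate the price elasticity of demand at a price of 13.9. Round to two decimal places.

-0.20

At P = 13.9, Q_x = 691.
dQ_x/dP = −10.
Point elasticity E = (dQ_x/dP)·(P/Q_x) = -10 × 13.9/691 ≈ -0.20.
|E| < 1, so demand is inelastic at this price.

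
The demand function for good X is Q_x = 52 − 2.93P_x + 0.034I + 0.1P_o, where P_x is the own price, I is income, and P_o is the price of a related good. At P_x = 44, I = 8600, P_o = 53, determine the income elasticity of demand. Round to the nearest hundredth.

Substituting, Q_x = 52 − 2.93(44) + 0.034(8600) + 0.1(53) = 52 − 128.92 + 292.4 + 5.3 = 220.78.
∂Q_x/∂I = +0.034, so E_I = 0.034·(8600/220.78) ≈ 1.32.
E_I > 1: normal good (luxury).

1.32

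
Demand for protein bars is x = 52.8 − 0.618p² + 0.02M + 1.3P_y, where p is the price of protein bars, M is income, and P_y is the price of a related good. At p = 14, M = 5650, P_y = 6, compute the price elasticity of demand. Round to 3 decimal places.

-4.617

At the given point, x = 52.8 − 0.618(14)² + 0.02(5650) + 1.3(6) = 52.8 − 121.128 + 113 + 7.8 = 52.472.
∂x/∂p = −2·0.618·p = -17.304, so E_p = -17.304·(14/52.472) ≈ -4.617.
|E_p| > 1: demand is elastic.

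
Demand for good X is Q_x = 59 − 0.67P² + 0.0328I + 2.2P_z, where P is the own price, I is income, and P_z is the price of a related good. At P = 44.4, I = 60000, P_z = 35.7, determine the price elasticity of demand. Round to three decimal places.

-3.366

Substituting, Q_x = 59 − 0.67(44.4)² + 0.0328(60000) + 2.2(35.7) = 59 − 1320.8112 + 1968 + 78.54 = 784.7288.
∂Q_x/∂P = −2·0.67·P = -59.496, so E_p = -59.496·(44.4/784.7288) ≈ -3.366.
|E_p| > 1: demand is elastic.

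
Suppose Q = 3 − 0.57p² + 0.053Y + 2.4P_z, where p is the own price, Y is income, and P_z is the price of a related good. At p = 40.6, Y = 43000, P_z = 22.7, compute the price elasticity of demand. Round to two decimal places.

Substituting, Q = 3 − 0.57(40.6)² + 0.053(43000) + 2.4(22.7) = 3 − 939.5652 + 2279 + 54.48 = 1396.9148.
∂Q/∂p = −2·0.57·p = -46.284, so E_p = -46.284·(40.6/1396.9148) ≈ -1.35.
|E_p| > 1: demand is elastic.

-1.35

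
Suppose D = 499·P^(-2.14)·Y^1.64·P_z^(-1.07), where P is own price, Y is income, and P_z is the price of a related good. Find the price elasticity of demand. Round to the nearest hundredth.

For a Cobb–Douglas (constant-elasticity) form D = A·P^α·…, the elasticity with respect to P equals the exponent α at every point.
Here the exponent on P is -2.14, so the price elasticity of demand is -2.14.

-2.14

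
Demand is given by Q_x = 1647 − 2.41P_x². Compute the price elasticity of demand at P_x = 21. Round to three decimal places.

-3.639

At P_x = 21, Q_x = 584.19.
dQ_x/dP_x = −2·2.41·P_x = −101.22.
Point elasticity E = (dQ_x/dP_x)·(P_x/Q_x) = -101.22 × 21/584.19 ≈ -3.639.
|E| > 1, so demand is elastic at this price.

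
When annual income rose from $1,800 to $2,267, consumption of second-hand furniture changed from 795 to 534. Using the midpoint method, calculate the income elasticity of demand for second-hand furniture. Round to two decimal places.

%ΔQ = (534 − 795)/[(795+534)/2] = -261/664.5 ≈ -0.3928.
%ΔM = (2,267 − 1,800)/[(1,800+2,267)/2] = 467/2033.5 ≈ 0.2297.
E_I = %ΔQ/%ΔM ≈ -1.71.
E_I < 0: inferior good.

-1.71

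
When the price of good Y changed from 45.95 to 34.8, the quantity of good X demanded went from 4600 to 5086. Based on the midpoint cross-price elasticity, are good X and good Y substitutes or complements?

complements

%ΔQ_x = (5086 − 4600)/[(4600+5086)/2] = 486/4843 ≈ 0.1004.
%ΔP_y = (34.8 − 45.95)/[(45.95+34.8)/2] ≈ -0.2762.
E_xy = 0.1004/-0.2762 ≈ -0.363.
E_xy < 0, so the goods are complements.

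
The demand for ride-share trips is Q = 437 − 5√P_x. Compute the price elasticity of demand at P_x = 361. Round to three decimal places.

At P_x = 361, Q = 342.
dQ/dP_x = −5/(2√P_x) = −5/(2·19).
Point elasticity E = (dQ/dP_x)·(P_x/Q) = -0.1316 × 361/342 ≈ -0.139.
|E| < 1, so demand is inelastic at this price.

-0.139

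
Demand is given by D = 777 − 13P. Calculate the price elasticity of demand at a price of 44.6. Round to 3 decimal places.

-2.940

At P = 44.6, D = 197.2.
dD/dP = −13.
Point elasticity E = (dD/dP)·(P/D) = -13 × 44.6/197.2 ≈ -2.940.
|E| > 1, so demand is elastic at this price.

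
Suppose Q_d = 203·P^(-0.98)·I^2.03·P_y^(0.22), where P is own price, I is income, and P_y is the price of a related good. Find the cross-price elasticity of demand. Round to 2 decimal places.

For a Cobb–Douglas (constant-elasticity) form Q_d = A·P_y^α·…, the elasticity with respect to P_y equals the exponent α at every point.
Here the exponent on P_y is 0.22, so the cross-price elasticity of demand is 0.22.

0.22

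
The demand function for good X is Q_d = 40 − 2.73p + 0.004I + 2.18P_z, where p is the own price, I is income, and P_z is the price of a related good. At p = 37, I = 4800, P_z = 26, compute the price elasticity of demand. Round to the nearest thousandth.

First evaluate Q_d: 40 − 2.73(37) + 0.004(4800) + 2.18(26) = 40 − 101.01 + 19.2 + 56.68 = 14.87.
∂Q_d/∂p = −2.73, so E_p = (−2.73)·(37/14.87) ≈ -6.793.
|E_p| > 1: demand is elastic.

-6.793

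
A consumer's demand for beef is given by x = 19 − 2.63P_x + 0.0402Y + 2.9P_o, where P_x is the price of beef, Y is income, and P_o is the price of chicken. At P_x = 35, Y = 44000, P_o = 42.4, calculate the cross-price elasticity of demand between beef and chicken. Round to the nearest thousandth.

First evaluate x: 19 − 2.63(35) + 0.0402(44000) + 2.9(42.4) = 19 − 92.05 + 1768.8 + 122.96 = 1818.71.
∂x/∂P_o = +2.9, so E_xy = 2.9·(42.4/1818.71) ≈ 0.068.
E_xy > 0: the goods are substitutes.

0.068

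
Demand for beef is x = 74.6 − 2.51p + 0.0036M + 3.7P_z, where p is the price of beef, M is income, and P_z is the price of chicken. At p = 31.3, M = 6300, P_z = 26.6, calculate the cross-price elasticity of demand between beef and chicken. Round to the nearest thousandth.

0.840

At the given point, x = 74.6 − 2.51(31.3) + 0.0036(6300) + 3.7(26.6) = 74.6 − 78.563 + 22.68 + 98.42 = 117.137.
∂x/∂P_z = +3.7, so E_xy = 3.7·(26.6/117.137) ≈ 0.840.
E_xy > 0: the goods are substitutes.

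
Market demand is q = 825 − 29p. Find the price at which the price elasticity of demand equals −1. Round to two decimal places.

14.22

For linear demand q = a − bp, E = −bp/(a − bp). |E| = 1 ⇒ bp = a − bp ⇒ p = a/(2b).
p = 825/(2·29) ≈ 14.22.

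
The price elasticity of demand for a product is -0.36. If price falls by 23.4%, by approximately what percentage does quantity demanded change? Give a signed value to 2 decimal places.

8.42

%ΔQ ≈ E × %ΔP = (-0.36) × (-23.4%) ≈ 8.42%.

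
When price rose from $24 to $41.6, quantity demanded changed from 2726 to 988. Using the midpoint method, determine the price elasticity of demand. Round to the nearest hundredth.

%Δq = (988 − 2726)/[(2726 + 988)/2] = -1738/1857 ≈ -0.9359.
%ΔP = (41.6 − 24)/[(24 + 41.6)/2] = 17.6/32.8 ≈ 0.5366.
Arc elasticity E = %Δq/%ΔP ≈ -0.9359/0.5366 ≈ -1.74.
|E| > 1: demand is elastic over this range.

-1.74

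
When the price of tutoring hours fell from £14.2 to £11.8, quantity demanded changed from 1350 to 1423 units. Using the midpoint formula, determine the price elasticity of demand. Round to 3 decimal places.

%ΔQ = (1423 − 1350)/[(1350 + 1423)/2] = 73/1386.5 ≈ 0.0527.
%ΔP = (11.8 − 14.2)/[(14.2 + 11.8)/2] = -2.4/13 ≈ -0.1846.
Arc elasticity E = %ΔQ/%ΔP ≈ 0.0527/-0.1846 ≈ -0.285.
|E| < 1: demand is inelastic over this range.

-0.285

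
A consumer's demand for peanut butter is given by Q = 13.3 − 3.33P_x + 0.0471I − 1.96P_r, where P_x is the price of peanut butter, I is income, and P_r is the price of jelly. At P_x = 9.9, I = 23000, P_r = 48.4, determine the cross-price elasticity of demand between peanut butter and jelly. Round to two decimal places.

-0.10

At the given point, Q = 13.3 − 3.33(9.9) + 0.0471(23000) − 1.96(48.4) = 13.3 − 32.967 + 1083.3 − 94.864 = 968.769.
∂Q/∂P_r = −1.96, so E_xy = -1.96·(48.4/968.769) ≈ -0.10.
E_xy < 0: the goods are complements.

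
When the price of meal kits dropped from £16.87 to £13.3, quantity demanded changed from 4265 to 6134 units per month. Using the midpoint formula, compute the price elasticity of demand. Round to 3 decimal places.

-1.519

%ΔQ = (6134 − 4265)/[(4265 + 6134)/2] = 1869/5199.5 ≈ 0.3595.
%Δp = (13.3 − 16.87)/[(16.87 + 13.3)/2] = -3.57/15.085 ≈ -0.2367.
Arc elasticity E = %ΔQ/%Δp ≈ 0.3595/-0.2367 ≈ -1.519.
|E| > 1: demand is elastic over this range.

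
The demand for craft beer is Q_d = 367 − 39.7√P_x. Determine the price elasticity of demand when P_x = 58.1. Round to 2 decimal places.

-2.35

At P_x = 58.1, Q_d = 64.3933.
dQ_d/dP_x = −39.7/(2√P_x) = −39.7/(2·7.6223).
Point elasticity E = (dQ_d/dP_x)·(P_x/Q_d) = -2.6042 × 58.1/64.3933 ≈ -2.35.
|E| > 1, so demand is elastic at this price.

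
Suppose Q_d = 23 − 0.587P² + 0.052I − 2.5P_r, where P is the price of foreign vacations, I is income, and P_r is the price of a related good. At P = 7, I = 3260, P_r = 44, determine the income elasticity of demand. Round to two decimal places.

Substituting, Q_d = 23 − 0.587(7)² + 0.052(3260) − 2.5(44) = 23 − 28.763 + 169.52 − 110 = 53.757.
∂Q_d/∂I = +0.052, so E_I = 0.052·(3260/53.757) ≈ 3.15.
E_I > 1: normal good (luxury).

3.15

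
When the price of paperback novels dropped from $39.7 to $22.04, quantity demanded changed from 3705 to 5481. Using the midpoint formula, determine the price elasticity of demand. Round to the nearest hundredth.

-0.68

%Δq = (5481 − 3705)/[(3705 + 5481)/2] = 1776/4593 ≈ 0.3867.
%ΔP = (22.04 − 39.7)/[(39.7 + 22.04)/2] = -17.66/30.87 ≈ -0.5721.
Arc elasticity E = %Δq/%ΔP ≈ 0.3867/-0.5721 ≈ -0.68.
|E| < 1: demand is inelastic over this range.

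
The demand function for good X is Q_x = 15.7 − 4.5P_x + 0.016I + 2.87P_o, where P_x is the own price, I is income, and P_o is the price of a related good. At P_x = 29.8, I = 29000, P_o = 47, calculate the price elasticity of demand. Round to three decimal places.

-0.279

Q_x = 15.7 − 4.5(29.8) + 0.016(29000) + 2.87(47) = 15.7 − 134.1 + 464 + 134.89 = 480.49.
∂Q_x/∂P_x = −4.5, so E_p = (−4.5)·(29.8/480.49) ≈ -0.279.
|E_p| < 1: demand is inelastic.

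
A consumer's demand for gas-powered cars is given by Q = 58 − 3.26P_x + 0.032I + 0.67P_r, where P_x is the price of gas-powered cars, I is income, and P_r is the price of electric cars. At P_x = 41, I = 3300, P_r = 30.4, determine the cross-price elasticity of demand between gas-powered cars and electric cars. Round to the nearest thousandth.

0.405

First evaluate Q: 58 − 3.26(41) + 0.032(3300) + 0.67(30.4) = 58 − 133.66 + 105.6 + 20.368 = 50.308.
∂Q/∂P_r = +0.67, so E_xy = 0.67·(30.4/50.308) ≈ 0.405.
E_xy > 0: the goods are substitutes.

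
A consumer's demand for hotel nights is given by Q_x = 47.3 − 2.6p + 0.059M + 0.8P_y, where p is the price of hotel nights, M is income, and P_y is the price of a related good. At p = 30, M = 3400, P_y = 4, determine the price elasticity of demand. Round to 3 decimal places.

-0.451

At the given point, Q_x = 47.3 − 2.6(30) + 0.059(3400) + 0.8(4) = 47.3 − 78 + 200.6 + 3.2 = 173.1.
∂Q_x/∂p = −2.6, so E_p = (−2.6)·(30/173.1) ≈ -0.451.
|E_p| < 1: demand is inelastic.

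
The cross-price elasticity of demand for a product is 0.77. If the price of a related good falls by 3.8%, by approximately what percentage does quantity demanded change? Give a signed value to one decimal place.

-2.9

%ΔQ ≈ E × %ΔP_y = (0.77) × (-3.8%) ≈ -2.9%.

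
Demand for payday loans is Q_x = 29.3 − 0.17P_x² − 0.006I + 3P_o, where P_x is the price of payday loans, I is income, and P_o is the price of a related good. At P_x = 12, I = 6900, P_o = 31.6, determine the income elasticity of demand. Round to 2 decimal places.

Substituting, Q_x = 29.3 − 0.17(12)² − 0.006(6900) + 3(31.6) = 29.3 − 24.48 − 41.4 + 94.8 = 58.22.
∂Q_x/∂I = −0.006, so E_I = -0.006·(6900/58.22) ≈ -0.71.
E_I < 0: inferior good.

-0.71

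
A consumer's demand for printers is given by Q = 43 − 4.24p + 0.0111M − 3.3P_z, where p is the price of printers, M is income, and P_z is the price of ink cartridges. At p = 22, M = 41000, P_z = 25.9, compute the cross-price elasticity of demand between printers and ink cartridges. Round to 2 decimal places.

-0.27

Evaluating quantity at (p, M, P_z) gives Q = 43 − 4.24(22) + 0.0111(41000) − 3.3(25.9) = 43 − 93.28 + 455.1 − 85.47 = 319.35.
∂Q/∂P_z = −3.3, so E_xy = -3.3·(25.9/319.35) ≈ -0.27.
E_xy < 0: the goods are complements.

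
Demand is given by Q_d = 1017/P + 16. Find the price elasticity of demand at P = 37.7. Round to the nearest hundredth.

-0.63

At P = 37.7, Q_d = 42.9761.
dQ_d/dP = −1017/P² = −0.7155.
Point elasticity E = (dQ_d/dP)·(P/Q_d) = -0.7155 × 37.7/42.9761 ≈ -0.63.
|E| < 1, so demand is inelastic at this price.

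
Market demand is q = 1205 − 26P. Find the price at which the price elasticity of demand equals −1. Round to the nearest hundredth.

23.17

For linear demand q = a − bP, E = −bP/(a − bP). |E| = 1 ⇒ bP = a − bP ⇒ P = a/(2b).
P = 1205/(2·26) ≈ 23.17.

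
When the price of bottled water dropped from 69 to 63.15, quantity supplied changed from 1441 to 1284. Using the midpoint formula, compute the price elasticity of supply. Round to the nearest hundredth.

%Δq = (1284 − 1441)/[(1441 + 1284)/2] = -157/1362.5 ≈ -0.1152.
%Δp = (63.15 − 69)/[(69 + 63.15)/2] = -5.85/66.075 ≈ -0.0885.
Arc elasticity E = %Δq/%Δp ≈ -0.1152/-0.0885 ≈ 1.30.
|E| > 1: supply is elastic over this range.

1.30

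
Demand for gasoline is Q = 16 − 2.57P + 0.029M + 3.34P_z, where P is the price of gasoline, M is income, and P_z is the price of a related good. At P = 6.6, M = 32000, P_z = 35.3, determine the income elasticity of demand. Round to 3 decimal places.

0.888

At the given point, Q = 16 − 2.57(6.6) + 0.029(32000) + 3.34(35.3) = 16 − 16.962 + 928 + 117.902 = 1044.94.
∂Q/∂M = +0.029, so E_I = 0.029·(32000/1044.94) ≈ 0.888.
E_I ∈ (0,1): normal good (necessity).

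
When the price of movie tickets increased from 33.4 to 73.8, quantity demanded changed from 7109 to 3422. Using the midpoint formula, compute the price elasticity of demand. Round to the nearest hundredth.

%Δq = (3422 − 7109)/[(7109 + 3422)/2] = -3687/5265.5 ≈ -0.7002.
%ΔP = (73.8 − 33.4)/[(33.4 + 73.8)/2] = 40.4/53.6 ≈ 0.7537.
Arc elasticity E = %Δq/%ΔP ≈ -0.7002/0.7537 ≈ -0.93.
|E| < 1: demand is inelastic over this range.

-0.93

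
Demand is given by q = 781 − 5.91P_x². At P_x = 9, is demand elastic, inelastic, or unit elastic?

At P_x = 9, q = 302.29.
dq/dP_x = −2·5.91·P_x = −106.38.
Point elasticity E = (dq/dP_x)·(P_x/q) = -106.38 × 9/302.29 ≈ -3.167.
|E| ≈ 3.167 > 1, so demand is elastic.

elastic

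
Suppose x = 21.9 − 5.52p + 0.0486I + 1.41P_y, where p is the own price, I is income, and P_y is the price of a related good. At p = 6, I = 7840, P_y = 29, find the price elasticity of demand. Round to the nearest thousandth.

-0.081

At the given point, x = 21.9 − 5.52(6) + 0.0486(7840) + 1.41(29) = 21.9 − 33.12 + 381.024 + 40.89 = 410.694.
∂x/∂p = −5.52, so E_p = (−5.52)·(6/410.694) ≈ -0.081.
|E_p| < 1: demand is inelastic.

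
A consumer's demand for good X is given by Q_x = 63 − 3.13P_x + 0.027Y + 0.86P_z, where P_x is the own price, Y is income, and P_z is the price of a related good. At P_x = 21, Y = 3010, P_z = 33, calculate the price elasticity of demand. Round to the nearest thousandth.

-0.615

Evaluating quantity at (P_x, Y, P_z) gives Q_x = 63 − 3.13(21) + 0.027(3010) + 0.86(33) = 63 − 65.73 + 81.27 + 28.38 = 106.92.
∂Q_x/∂P_x = −3.13, so E_p = (−3.13)·(21/106.92) ≈ -0.615.
|E_p| < 1: demand is inelastic.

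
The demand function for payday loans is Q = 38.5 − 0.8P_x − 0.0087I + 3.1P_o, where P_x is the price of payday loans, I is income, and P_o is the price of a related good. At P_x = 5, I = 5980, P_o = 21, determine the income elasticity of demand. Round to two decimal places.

At the given point, Q = 38.5 − 0.8(5) − 0.0087(5980) + 3.1(21) = 38.5 − 4 − 52.026 + 65.1 = 47.574.
∂Q/∂I = −0.0087, so E_I = -0.0087·(5980/47.574) ≈ -1.09.
E_I < 0: inferior good.

-1.09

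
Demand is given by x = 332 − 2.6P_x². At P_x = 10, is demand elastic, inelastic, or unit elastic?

elastic

At P_x = 10, x = 72.
dx/dP_x = −2·2.6·P_x = −52.
Point elasticity E = (dx/dP_x)·(P_x/x) = -52 × 10/72 ≈ -7.222.
|E| ≈ 7.222 > 1, so demand is elastic.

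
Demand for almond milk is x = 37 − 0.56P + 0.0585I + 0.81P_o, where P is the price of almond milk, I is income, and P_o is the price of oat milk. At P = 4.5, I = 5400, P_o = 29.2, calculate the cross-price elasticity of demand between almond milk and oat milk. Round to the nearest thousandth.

Substituting, x = 37 − 0.56(4.5) + 0.0585(5400) + 0.81(29.2) = 37 − 2.52 + 315.9 + 23.652 = 374.032.
∂x/∂P_o = +0.81, so E_xy = 0.81·(29.2/374.032) ≈ 0.063.
E_xy > 0: the goods are substitutes.

0.063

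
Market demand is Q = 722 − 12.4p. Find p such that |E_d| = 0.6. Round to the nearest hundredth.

21.83

Set −bp/(a − bp) = −0.6 ⇒ bp = 0.6(a − bp) ⇒ bp(1+0.6) = 0.6·a.
p = 0.6·722/(12.4·1.6) ≈ 21.83.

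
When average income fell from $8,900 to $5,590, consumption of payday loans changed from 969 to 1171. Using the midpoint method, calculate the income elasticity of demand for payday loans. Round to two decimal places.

-0.41

%ΔQ = (1171 − 969)/[(969+1171)/2] = 202/1070 ≈ 0.1888.
%ΔM = (5,590 − 8,900)/[(8,900+5,590)/2] = -3310/7245 ≈ -0.4569.
E_I = %ΔQ/%ΔM ≈ -0.41.
E_I < 0: inferior good.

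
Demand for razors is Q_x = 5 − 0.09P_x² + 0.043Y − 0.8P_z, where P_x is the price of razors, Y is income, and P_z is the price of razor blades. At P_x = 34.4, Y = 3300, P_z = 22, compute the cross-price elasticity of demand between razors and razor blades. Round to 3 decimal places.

-0.772

First evaluate Q_x: 5 − 0.09(34.4)² + 0.043(3300) − 0.8(22) = 5 − 106.5024 + 141.9 − 17.6 = 22.7976.
∂Q_x/∂P_z = −0.8, so E_xy = -0.8·(22/22.7976) ≈ -0.772.
E_xy < 0: the goods are complements.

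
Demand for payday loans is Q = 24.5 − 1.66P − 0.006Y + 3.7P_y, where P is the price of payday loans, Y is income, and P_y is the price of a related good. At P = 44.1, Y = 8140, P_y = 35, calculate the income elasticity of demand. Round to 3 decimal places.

-1.528

Evaluating quantity at (P, Y, P_y) gives Q = 24.5 − 1.66(44.1) − 0.006(8140) + 3.7(35) = 24.5 − 73.206 − 48.84 + 129.5 = 31.954.
∂Q/∂Y = −0.006, so E_I = -0.006·(8140/31.954) ≈ -1.528.
E_I < 0: inferior good.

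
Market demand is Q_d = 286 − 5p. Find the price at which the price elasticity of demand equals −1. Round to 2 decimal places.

28.60

For linear demand Q_d = a − bp, E = −bp/(a − bp). |E| = 1 ⇒ bp = a − bp ⇒ p = a/(2b).
p = 286/(2·5) = 28.60.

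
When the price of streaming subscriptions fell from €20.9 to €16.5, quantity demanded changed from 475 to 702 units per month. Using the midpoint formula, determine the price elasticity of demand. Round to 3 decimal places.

-1.639

%Δq = (702 − 475)/[(475 + 702)/2] = 227/588.5 ≈ 0.3857.
%ΔP = (16.5 − 20.9)/[(20.9 + 16.5)/2] = -4.4/18.7 ≈ -0.2353.
Arc elasticity E = %Δq/%ΔP ≈ 0.3857/-0.2353 ≈ -1.639.
|E| > 1: demand is elastic over this range.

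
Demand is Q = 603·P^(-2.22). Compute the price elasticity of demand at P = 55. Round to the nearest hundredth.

For a Cobb–Douglas (constant-elasticity) form Q = A·P^α·…, the elasticity with respect to P equals the exponent α at every point.
Here the exponent on P is -2.22, so the price elasticity of demand is -2.22.

-2.22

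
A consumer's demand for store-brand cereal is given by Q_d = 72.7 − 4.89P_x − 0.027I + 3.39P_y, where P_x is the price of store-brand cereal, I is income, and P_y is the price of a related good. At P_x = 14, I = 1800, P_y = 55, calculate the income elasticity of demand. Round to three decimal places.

-0.342

First evaluate Q_d: 72.7 − 4.89(14) − 0.027(1800) + 3.39(55) = 72.7 − 68.46 − 48.6 + 186.45 = 142.09.
∂Q_d/∂I = −0.027, so E_I = -0.027·(1800/142.09) ≈ -0.342.
E_I < 0: inferior good.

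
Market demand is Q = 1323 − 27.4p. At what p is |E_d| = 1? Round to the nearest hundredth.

24.14

For linear demand Q = a − bp, E = −bp/(a − bp). |E| = 1 ⇒ bp = a − bp ⇒ p = a/(2b).
p = 1323/(2·27.4) ≈ 24.14.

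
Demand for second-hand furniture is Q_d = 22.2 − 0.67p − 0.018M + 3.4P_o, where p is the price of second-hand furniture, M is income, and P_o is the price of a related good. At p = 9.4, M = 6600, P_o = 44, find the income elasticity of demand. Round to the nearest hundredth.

-2.54

First evaluate Q_d: 22.2 − 0.67(9.4) − 0.018(6600) + 3.4(44) = 22.2 − 6.298 − 118.8 + 149.6 = 46.702.
∂Q_d/∂M = −0.018, so E_I = -0.018·(6600/46.702) ≈ -2.54.
E_I < 0: inferior good.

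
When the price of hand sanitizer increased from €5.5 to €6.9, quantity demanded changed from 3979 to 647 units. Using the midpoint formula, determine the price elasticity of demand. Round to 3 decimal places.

-6.380

%Δq = (647 − 3979)/[(3979 + 647)/2] = -3332/2313 ≈ -1.4406.
%ΔP = (6.9 − 5.5)/[(5.5 + 6.9)/2] = 1.4/6.2 ≈ 0.2258.
Arc elasticity E = %Δq/%ΔP ≈ -1.4406/0.2258 ≈ -6.380.
|E| > 1: demand is elastic over this range.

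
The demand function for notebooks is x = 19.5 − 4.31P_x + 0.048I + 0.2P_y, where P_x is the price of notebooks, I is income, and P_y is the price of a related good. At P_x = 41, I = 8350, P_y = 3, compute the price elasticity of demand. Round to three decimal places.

-0.724

x = 19.5 − 4.31(41) + 0.048(8350) + 0.2(3) = 19.5 − 176.71 + 400.8 + 0.6 = 244.19.
∂x/∂P_x = −4.31, so E_p = (−4.31)·(41/244.19) ≈ -0.724.
|E_p| < 1: demand is inelastic.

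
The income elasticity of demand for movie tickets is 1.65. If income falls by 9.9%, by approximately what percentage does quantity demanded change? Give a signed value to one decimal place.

-16.3

%ΔQ ≈ E × %ΔI = (1.65) × (-9.9%) ≈ -16.3%.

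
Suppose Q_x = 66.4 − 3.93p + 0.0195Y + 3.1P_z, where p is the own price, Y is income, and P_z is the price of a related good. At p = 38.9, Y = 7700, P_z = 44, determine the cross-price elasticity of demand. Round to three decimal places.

0.682

At the given point, Q_x = 66.4 − 3.93(38.9) + 0.0195(7700) + 3.1(44) = 66.4 − 152.877 + 150.15 + 136.4 = 200.073.
∂Q_x/∂P_z = +3.1, so E_xy = 3.1·(44/200.073) ≈ 0.682.
E_xy > 0: the goods are substitutes.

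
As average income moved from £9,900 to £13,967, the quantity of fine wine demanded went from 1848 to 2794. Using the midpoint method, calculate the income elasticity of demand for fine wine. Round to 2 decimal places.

%ΔQ = (2794 − 1848)/[(1848+2794)/2] = 946/2321 ≈ 0.4076.
%ΔI = (13,967 − 9,900)/[(9,900+13,967)/2] = 4067/11933.5 ≈ 0.3408.
E_I = %ΔQ/%ΔI ≈ 1.20.
E_I > 1: normal good (luxury).

1.20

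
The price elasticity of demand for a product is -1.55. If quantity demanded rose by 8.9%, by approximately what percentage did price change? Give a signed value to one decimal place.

%ΔQ ≈ E × %ΔP ⇒ %ΔP = %ΔQ / E = (8.9%)/(-1.55) ≈ -5.7%.

-5.7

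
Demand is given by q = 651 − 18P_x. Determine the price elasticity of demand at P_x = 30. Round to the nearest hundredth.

-4.86

At P_x = 30, q = 111.
dq/dP_x = −18.
Point elasticity E = (dq/dP_x)·(P_x/q) = -18 × 30/111 ≈ -4.86.
|E| > 1, so demand is elastic at this price.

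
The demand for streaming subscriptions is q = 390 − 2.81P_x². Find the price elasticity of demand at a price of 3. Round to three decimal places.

At P_x = 3, q = 364.71.
dq/dP_x = −2·2.81·P_x = −16.86.
Point elasticity E = (dq/dP_x)·(P_x/q) = -16.86 × 3/364.71 ≈ -0.139.
|E| < 1, so demand is inelastic at this price.

-0.139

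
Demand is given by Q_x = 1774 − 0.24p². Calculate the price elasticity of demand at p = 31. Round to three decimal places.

-0.299

At p = 31, Q_x = 1543.36.
dQ_x/dp = −2·0.24·p = −14.88.
Point elasticity E = (dQ_x/dp)·(p/Q_x) = -14.88 × 31/1543.36 ≈ -0.299.
|E| < 1, so demand is inelastic at this price.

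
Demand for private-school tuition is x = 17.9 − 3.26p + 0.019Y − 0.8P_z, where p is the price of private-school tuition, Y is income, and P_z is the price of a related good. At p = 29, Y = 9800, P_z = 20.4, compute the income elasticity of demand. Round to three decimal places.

At the given point, x = 17.9 − 3.26(29) + 0.019(9800) − 0.8(20.4) = 17.9 − 94.54 + 186.2 − 16.32 = 93.24.
∂x/∂Y = +0.019, so E_I = 0.019·(9800/93.24) ≈ 1.997.
E_I > 1: normal good (luxury).

1.997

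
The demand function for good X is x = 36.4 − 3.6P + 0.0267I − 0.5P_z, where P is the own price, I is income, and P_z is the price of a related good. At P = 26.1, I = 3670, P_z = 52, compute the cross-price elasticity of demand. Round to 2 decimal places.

Substituting, x = 36.4 − 3.6(26.1) + 0.0267(3670) − 0.5(52) = 36.4 − 93.96 + 97.989 − 26 = 14.429.
∂x/∂P_z = −0.5, so E_xy = -0.5·(52/14.429) ≈ -1.80.
E_xy < 0: the goods are complements.

-1.80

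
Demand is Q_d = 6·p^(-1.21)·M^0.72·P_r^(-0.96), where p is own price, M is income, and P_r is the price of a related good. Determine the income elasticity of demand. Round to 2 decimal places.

0.72

For a Cobb–Douglas (constant-elasticity) form Q_d = A·M^α·…, the elasticity with respect to M equals the exponent α at every point.
Here the exponent on M is 0.72, so the income elasticity of demand is 0.72.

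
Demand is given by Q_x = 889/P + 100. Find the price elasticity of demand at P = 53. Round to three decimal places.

-0.144

At P = 53, Q_x = 116.7736.
dQ_x/dP = −889/P² = −0.3165.
Point elasticity E = (dQ_x/dP)·(P/Q_x) = -0.3165 × 53/116.7736 ≈ -0.144.
|E| < 1, so demand is inelastic at this price.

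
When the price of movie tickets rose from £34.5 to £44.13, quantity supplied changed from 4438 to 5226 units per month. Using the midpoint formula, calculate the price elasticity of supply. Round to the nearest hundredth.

0.67

%ΔQ = (5226 − 4438)/[(4438 + 5226)/2] = 788/4832 ≈ 0.1631.
%ΔP = (44.13 − 34.5)/[(34.5 + 44.13)/2] = 9.63/39.315 ≈ 0.2449.
Arc elasticity E = %ΔQ/%ΔP ≈ 0.1631/0.2449 ≈ 0.67.
|E| < 1: supply is inelastic over this range.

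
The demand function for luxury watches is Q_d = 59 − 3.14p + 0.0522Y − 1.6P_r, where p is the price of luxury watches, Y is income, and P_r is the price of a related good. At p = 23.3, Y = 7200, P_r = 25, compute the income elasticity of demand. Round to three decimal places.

At the given point, Q_d = 59 − 3.14(23.3) + 0.0522(7200) − 1.6(25) = 59 − 73.162 + 375.84 − 40 = 321.678.
∂Q_d/∂Y = +0.0522, so E_I = 0.0522·(7200/321.678) ≈ 1.168.
E_I > 1: normal good (luxury).

1.168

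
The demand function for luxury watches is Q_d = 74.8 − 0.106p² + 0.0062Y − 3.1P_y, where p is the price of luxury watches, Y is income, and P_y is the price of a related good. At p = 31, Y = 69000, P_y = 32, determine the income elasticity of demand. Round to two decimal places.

Q_d = 74.8 − 0.106(31)² + 0.0062(69000) − 3.1(32) = 74.8 − 101.866 + 427.8 − 99.2 = 301.534.
∂Q_d/∂Y = +0.0062, so E_I = 0.0062·(69000/301.534) ≈ 1.42.
E_I > 1: normal good (luxury).

1.42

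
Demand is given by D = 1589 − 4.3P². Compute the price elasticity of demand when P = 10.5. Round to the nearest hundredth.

At P = 10.5, D = 1114.925.
dD/dP = −2·4.3·P = −90.3.
Point elasticity E = (dD/dP)·(P/D) = -90.3 × 10.5/1114.925 ≈ -0.85.
|E| < 1, so demand is inelastic at this price.

-0.85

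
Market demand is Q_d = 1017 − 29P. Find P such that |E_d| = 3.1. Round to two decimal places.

26.52

Set −bP/(a − bP) = −3.1 ⇒ bP = 3.1(a − bP) ⇒ bP(1+3.1) = 3.1·a.
P = 3.1·1017/(29·4.1) ≈ 26.52.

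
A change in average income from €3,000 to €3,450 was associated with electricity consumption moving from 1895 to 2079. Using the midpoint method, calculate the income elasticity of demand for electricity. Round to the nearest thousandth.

0.664

%ΔQ = (2079 − 1895)/[(1895+2079)/2] = 184/1987 ≈ 0.0926.
%ΔY = (3,450 − 3,000)/[(3,000+3,450)/2] = 450/3225 ≈ 0.1395.
E_I = %ΔQ/%ΔY ≈ 0.664.
E_I ∈ (0,1): normal good (necessity).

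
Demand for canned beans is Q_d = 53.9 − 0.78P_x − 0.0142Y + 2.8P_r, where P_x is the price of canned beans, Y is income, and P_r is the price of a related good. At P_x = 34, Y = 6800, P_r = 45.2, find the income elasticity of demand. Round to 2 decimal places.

-1.68

First evaluate Q_d: 53.9 − 0.78(34) − 0.0142(6800) + 2.8(45.2) = 53.9 − 26.52 − 96.56 + 126.56 = 57.38.
∂Q_d/∂Y = −0.0142, so E_I = -0.0142·(6800/57.38) ≈ -1.68.
E_I < 0: inferior good.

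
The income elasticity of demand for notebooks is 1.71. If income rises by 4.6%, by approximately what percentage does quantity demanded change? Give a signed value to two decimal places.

%ΔQ ≈ E × %ΔI = (1.71) × (4.6%) ≈ 7.87%.

7.87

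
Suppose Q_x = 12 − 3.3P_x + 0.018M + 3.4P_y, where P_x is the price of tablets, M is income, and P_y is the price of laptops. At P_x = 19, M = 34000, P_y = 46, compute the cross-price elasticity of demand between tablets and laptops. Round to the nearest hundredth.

At the given point, Q_x = 12 − 3.3(19) + 0.018(34000) + 3.4(46) = 12 − 62.7 + 612 + 156.4 = 717.7.
∂Q_x/∂P_y = +3.4, so E_xy = 3.4·(46/717.7) ≈ 0.22.
E_xy > 0: the goods are substitutes.

0.22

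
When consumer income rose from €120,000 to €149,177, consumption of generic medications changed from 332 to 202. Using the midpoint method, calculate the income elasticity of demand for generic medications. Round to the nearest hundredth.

-2.25

%ΔQ = (202 − 332)/[(332+202)/2] = -130/267 ≈ -0.4869.
%ΔM = (149,177 − 120,000)/[(120,000+149,177)/2] = 29177/134588.5 ≈ 0.2168.
E_I = %ΔQ/%ΔM ≈ -2.25.
E_I < 0: inferior good.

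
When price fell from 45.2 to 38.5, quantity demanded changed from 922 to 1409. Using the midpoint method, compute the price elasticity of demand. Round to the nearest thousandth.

-2.610

%ΔQ = (1409 − 922)/[(922 + 1409)/2] = 487/1165.5 ≈ 0.4178.
%Δp = (38.5 − 45.2)/[(45.2 + 38.5)/2] = -6.7/41.85 ≈ -0.1601.
Arc elasticity E = %ΔQ/%Δp ≈ 0.4178/-0.1601 ≈ -2.610.
|E| > 1: demand is elastic over this range.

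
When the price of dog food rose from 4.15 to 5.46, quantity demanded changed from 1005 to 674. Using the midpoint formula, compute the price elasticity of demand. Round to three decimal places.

-1.446

%ΔQ = (674 − 1005)/[(1005 + 674)/2] = -331/839.5 ≈ -0.3943.
%Δp = (5.46 − 4.15)/[(4.15 + 5.46)/2] = 1.31/4.805 ≈ 0.2726.
Arc elasticity E = %ΔQ/%Δp ≈ -0.3943/0.2726 ≈ -1.446.
|E| > 1: demand is elastic over this range.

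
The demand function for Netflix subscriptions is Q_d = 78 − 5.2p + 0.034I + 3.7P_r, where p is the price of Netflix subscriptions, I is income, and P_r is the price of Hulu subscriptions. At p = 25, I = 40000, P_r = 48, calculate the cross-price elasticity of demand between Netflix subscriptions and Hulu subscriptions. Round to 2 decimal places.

0.12

At the given point, Q_d = 78 − 5.2(25) + 0.034(40000) + 3.7(48) = 78 − 130 + 1360 + 177.6 = 1485.6.
∂Q_d/∂P_r = +3.7, so E_xy = 3.7·(48/1485.6) ≈ 0.12.
E_xy > 0: the goods are substitutes.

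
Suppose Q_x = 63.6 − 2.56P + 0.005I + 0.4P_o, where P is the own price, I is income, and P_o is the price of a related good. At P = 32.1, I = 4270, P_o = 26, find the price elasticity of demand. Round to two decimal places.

Substituting, Q_x = 63.6 − 2.56(32.1) + 0.005(4270) + 0.4(26) = 63.6 − 82.176 + 21.35 + 10.4 = 13.174.
∂Q_x/∂P = −2.56, so E_p = (−2.56)·(32.1/13.174) ≈ -6.24.
|E_p| > 1: demand is elastic.

-6.24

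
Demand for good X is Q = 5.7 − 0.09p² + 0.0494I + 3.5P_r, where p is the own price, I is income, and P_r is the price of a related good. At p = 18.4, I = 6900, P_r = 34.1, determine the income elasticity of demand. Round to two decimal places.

0.78

First evaluate Q: 5.7 − 0.09(18.4)² + 0.0494(6900) + 3.5(34.1) = 5.7 − 30.4704 + 340.86 + 119.35 = 435.4396.
∂Q/∂I = +0.0494, so E_I = 0.0494·(6900/435.4396) ≈ 0.78.
E_I ∈ (0,1): normal good (necessity).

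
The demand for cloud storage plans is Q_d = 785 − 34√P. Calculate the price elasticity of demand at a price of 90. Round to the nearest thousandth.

At P = 90, Q_d = 462.4477.
dQ_d/dP = −34/(2√P) = −34/(2·9.4868).
Point elasticity E = (dQ_d/dP)·(P/Q_d) = -1.792 × 90/462.4477 ≈ -0.349.
|E| < 1, so demand is inelastic at this price.

-0.349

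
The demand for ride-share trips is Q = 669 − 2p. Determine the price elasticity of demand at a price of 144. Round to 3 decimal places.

-0.756

At p = 144, Q = 381.
dQ/dp = −2.
Point elasticity E = (dQ/dp)·(p/Q) = -2 × 144/381 ≈ -0.756.
|E| < 1, so demand is inelastic at this price.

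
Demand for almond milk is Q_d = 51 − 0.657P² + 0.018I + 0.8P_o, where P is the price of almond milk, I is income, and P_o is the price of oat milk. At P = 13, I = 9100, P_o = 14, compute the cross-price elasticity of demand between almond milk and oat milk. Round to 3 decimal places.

Substituting, Q_d = 51 − 0.657(13)² + 0.018(9100) + 0.8(14) = 51 − 111.033 + 163.8 + 11.2 = 114.967.
∂Q_d/∂P_o = +0.8, so E_xy = 0.8·(14/114.967) ≈ 0.097.
E_xy > 0: the goods are substitutes.

0.097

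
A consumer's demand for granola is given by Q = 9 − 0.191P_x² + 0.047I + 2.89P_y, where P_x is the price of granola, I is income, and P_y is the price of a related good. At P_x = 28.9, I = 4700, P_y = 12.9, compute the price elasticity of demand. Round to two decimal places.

Substituting, Q = 9 − 0.191(28.9)² + 0.047(4700) + 2.89(12.9) = 9 − 159.5251 + 220.9 + 37.281 = 107.6559.
∂Q/∂P_x = −2·0.191·P_x = -11.0398, so E_p = -11.0398·(28.9/107.6559) ≈ -2.96.
|E_p| > 1: demand is elastic.

-2.96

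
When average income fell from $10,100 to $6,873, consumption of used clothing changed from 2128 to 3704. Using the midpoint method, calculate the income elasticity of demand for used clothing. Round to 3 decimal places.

-1.421

%ΔQ = (3704 − 2128)/[(2128+3704)/2] = 1576/2916 ≈ 0.5405.
%ΔI = (6,873 − 10,100)/[(10,100+6,873)/2] = -3227/8486.5 ≈ -0.3803.
E_I = %ΔQ/%ΔI ≈ -1.421.
E_I < 0: inferior good.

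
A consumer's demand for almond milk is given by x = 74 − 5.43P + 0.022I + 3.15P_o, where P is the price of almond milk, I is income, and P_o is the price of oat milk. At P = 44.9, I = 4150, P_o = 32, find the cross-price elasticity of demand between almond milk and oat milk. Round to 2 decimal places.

4.52

Substituting, x = 74 − 5.43(44.9) + 0.022(4150) + 3.15(32) = 74 − 243.807 + 91.3 + 100.8 = 22.293.
∂x/∂P_o = +3.15, so E_xy = 3.15·(32/22.293) ≈ 4.52.
E_xy > 0: the goods are substitutes.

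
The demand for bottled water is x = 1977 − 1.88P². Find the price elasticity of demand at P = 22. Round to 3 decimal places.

-1.705

At P = 22, x = 1067.08.
dx/dP = −2·1.88·P = −82.72.
Point elasticity E = (dx/dP)·(P/x) = -82.72 × 22/1067.08 ≈ -1.705.
|E| > 1, so demand is elastic at this price.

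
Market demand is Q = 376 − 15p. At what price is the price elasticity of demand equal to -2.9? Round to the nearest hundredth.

Set −bp/(a − bp) = −2.9 ⇒ bp = 2.9(a − bp) ⇒ bp(1+2.9) = 2.9·a.
p = 2.9·376/(15·3.9) ≈ 18.64.

18.64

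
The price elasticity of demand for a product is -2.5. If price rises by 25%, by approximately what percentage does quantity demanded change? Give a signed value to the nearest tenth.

%ΔQ ≈ E × %ΔP = (-2.5) × (25%) = -62.5%.

-62.5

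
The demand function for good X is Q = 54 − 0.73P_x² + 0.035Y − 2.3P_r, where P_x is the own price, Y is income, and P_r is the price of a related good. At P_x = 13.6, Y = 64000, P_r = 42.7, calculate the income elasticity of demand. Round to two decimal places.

Substituting, Q = 54 − 0.73(13.6)² + 0.035(64000) − 2.3(42.7) = 54 − 135.0208 + 2240 − 98.21 = 2060.7692.
∂Q/∂Y = +0.035, so E_I = 0.035·(64000/2060.7692) ≈ 1.09.
E_I > 1: normal good (luxury).

1.09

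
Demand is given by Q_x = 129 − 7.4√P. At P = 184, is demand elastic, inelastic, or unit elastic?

At P = 184, Q_x = 28.6215.
dQ_x/dP = −7.4/(2√P) = −7.4/(2·13.5647).
Point elasticity E = (dQ_x/dP)·(P/Q_x) = -0.2728 × 184/28.6215 ≈ -1.754.
|E| ≈ 1.754 > 1, so demand is elastic.

elastic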